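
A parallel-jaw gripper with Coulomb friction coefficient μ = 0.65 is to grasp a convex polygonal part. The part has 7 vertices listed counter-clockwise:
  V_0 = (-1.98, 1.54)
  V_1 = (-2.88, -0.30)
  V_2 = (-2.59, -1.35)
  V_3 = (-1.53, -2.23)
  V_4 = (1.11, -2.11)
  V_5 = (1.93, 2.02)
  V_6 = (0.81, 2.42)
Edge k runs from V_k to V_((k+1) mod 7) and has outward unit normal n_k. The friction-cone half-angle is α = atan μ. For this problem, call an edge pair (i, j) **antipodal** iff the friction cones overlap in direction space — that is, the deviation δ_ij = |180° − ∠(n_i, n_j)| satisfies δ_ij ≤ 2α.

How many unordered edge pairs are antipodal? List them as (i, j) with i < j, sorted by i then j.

count = 10; pairs: (0,3), (0,4), (1,4), (1,5), (2,4), (2,5), (2,6), (3,5), (3,6), (4,6)

α = atan 0.65 = 33.02°;  2α = 66.05°
n_0 = (-0.8983, +0.4394)
n_1 = (-0.9639, -0.2662)
n_2 = (-0.6388, -0.7694)
n_3 = (+0.0454, -0.9990)
n_4 = (+0.9809, -0.1947)
n_5 = (+0.3363, +0.9417)
n_6 = (-0.3008, +0.9537)
  (0,1): δ = 138.50°  ·
  (0,2): δ = 103.63°  ·
  (0,3): δ = 61.33°  ✓
  (0,4): δ = 14.83°  ✓
  (0,5): δ = 96.41°  ·
  (0,6): δ = 133.57°  ·
  (1,2): δ = 145.14°  ·
  (1,3): δ = 102.84°  ·
  (1,4): δ = 26.67°  ✓
  (1,5): δ = 54.91°  ✓
  (1,6): δ = 92.07°  ·
  (2,3): δ = 137.70°  ·
  (2,4): δ = 61.53°  ✓
  (2,5): δ = 20.05°  ✓
  (2,6): δ = 57.20°  ✓
  (3,4): δ = 103.83°  ·
  (3,5): δ = 22.26°  ✓
  (3,6): δ = 14.90°  ✓
  (4,5): δ = 98.42°  ·
  (4,6): δ = 61.26°  ✓
  (5,6): δ = 142.84°  ·
antipodal pairs: 10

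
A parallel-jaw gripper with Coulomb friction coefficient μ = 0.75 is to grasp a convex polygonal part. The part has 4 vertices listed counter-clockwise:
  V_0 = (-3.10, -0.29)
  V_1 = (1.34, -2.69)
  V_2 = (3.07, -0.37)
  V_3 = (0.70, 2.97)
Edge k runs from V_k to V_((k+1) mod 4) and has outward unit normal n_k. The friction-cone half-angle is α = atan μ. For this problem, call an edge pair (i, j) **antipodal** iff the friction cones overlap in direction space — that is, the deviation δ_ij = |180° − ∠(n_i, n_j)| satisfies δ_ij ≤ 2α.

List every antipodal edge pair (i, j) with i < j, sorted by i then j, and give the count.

count = 3; pairs: (0,2), (0,3), (1,3)

α = atan 0.75 = 36.87°;  2α = 73.74°
n_0 = (-0.4755, -0.8797)
n_1 = (+0.8017, -0.5978)
n_2 = (+0.8155, +0.5787)
n_3 = (-0.6511, +0.7590)
  (0,1): δ = 98.32°  ·
  (0,2): δ = 26.25°  ✓
  (0,3): δ = 69.02°  ✓
  (1,2): δ = 107.93°  ·
  (1,3): δ = 12.66°  ✓
  (2,3): δ = 84.73°  ·
antipodal pairs: 3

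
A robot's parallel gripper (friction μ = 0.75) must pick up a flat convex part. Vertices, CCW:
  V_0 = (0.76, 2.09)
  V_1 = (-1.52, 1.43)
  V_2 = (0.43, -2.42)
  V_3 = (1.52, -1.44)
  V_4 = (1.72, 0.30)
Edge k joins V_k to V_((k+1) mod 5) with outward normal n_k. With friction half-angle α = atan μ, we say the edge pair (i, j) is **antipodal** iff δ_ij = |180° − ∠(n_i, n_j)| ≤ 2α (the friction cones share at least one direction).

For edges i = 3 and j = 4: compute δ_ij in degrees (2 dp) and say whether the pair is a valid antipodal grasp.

δ = 145.24°, invalid

α = atan 0.75 = 36.87°;  2α = 73.74°
edge 3: e_3 = (+0.20, +1.74);  n_3 = (+0.9935, -0.1142)
edge 4: e_4 = (-0.96, +1.79);  n_4 = (+0.8813, +0.4726)
∠(n_3, n_4) = 34.76°
δ = |180° − 34.76°| = 145.24°
145.24° > 2α = 73.74°  →  invalid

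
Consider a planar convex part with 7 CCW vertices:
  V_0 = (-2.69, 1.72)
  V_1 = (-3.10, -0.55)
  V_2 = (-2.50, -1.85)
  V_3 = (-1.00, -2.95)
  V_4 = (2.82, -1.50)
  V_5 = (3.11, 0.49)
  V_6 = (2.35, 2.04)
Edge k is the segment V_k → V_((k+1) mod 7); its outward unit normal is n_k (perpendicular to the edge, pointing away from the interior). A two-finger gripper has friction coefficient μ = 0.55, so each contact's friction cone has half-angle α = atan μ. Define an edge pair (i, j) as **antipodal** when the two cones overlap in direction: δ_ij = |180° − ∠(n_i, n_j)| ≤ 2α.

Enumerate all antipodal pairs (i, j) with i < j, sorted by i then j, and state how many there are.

α = atan 0.55 = 28.81°;  2α = 57.62°
n_0 = (-0.9841, +0.1777)
n_1 = (-0.9080, -0.4191)
n_2 = (-0.5914, -0.8064)
n_3 = (+0.3549, -0.9349)
n_4 = (+0.9895, -0.1442)
n_5 = (+0.8979, +0.4402)
n_6 = (-0.0634, +0.9980)
  (0,1): δ = 144.99°  ·
  (0,2): δ = 116.02°  ·
  (0,3): δ = 58.98°  ·
  (0,4): δ = 1.95°  ✓
  (0,5): δ = 36.36°  ✓
  (0,6): δ = 103.87°  ·
  (1,2): δ = 151.03°  ·
  (1,3): δ = 93.99°  ·
  (1,4): δ = 33.07°  ✓
  (1,5): δ = 1.34°  ✓
  (1,6): δ = 68.86°  ·
  (2,3): δ = 122.96°  ·
  (2,4): δ = 62.04°  ·
  (2,5): δ = 27.63°  ✓
  (2,6): δ = 39.89°  ✓
  (3,4): δ = 119.08°  ·
  (3,5): δ = 84.67°  ·
  (3,6): δ = 17.15°  ✓
  (4,5): δ = 145.59°  ·
  (4,6): δ = 78.08°  ·
  (5,6): δ = 112.49°  ·
antipodal pairs: 7

count = 7; pairs: (0,4), (0,5), (1,4), (1,5), (2,5), (2,6), (3,6)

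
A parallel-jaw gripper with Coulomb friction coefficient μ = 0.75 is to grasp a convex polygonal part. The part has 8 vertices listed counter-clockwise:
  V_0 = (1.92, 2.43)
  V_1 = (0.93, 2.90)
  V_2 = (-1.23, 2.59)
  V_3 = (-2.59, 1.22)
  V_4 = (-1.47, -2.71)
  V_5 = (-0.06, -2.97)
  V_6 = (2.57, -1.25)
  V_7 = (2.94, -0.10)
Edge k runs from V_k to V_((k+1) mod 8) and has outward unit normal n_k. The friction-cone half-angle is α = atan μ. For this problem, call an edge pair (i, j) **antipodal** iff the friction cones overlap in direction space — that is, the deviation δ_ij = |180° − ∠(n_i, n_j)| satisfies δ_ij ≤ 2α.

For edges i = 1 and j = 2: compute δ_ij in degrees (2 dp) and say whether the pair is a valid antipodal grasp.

α = atan 0.75 = 36.87°;  2α = 73.74°
edge 1: e_1 = (-2.16, -0.31);  n_1 = (-0.1421, +0.9899)
edge 2: e_2 = (-1.36, -1.37);  n_2 = (-0.7097, +0.7045)
∠(n_1, n_2) = 37.04°
δ = |180° − 37.04°| = 142.96°
142.96° > 2α = 73.74°  →  invalid

δ = 142.96°, invalid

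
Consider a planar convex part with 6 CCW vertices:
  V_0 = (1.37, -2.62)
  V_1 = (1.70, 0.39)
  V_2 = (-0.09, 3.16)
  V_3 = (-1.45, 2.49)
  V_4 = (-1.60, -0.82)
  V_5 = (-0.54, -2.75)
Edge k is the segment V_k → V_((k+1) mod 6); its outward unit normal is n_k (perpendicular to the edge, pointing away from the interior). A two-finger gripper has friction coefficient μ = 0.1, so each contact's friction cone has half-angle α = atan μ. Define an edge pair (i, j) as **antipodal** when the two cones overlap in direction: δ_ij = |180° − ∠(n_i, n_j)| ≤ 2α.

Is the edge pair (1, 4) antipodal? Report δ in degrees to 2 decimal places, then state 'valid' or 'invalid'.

δ = 4.09°, valid

α = atan 0.1 = 5.71°;  2α = 11.42°
edge 1: e_1 = (-1.79, +2.77);  n_1 = (+0.8399, +0.5427)
edge 4: e_4 = (+1.06, -1.93);  n_4 = (-0.8765, -0.4814)
∠(n_1, n_4) = 175.91°
δ = |180° − 175.91°| = 4.09°
4.09° ≤ 2α = 11.42°  →  valid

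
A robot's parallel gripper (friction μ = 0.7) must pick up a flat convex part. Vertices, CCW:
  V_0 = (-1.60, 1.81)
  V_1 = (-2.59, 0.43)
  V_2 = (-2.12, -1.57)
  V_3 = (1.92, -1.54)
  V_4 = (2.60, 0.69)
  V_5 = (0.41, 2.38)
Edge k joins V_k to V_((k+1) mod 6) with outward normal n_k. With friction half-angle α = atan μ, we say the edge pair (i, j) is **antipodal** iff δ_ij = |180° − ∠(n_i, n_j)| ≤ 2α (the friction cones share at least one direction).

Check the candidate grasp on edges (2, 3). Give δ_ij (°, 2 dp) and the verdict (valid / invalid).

α = atan 0.7 = 34.99°;  2α = 69.98°
edge 2: e_2 = (+4.04, +0.03);  n_2 = (+0.0074, -1.0000)
edge 3: e_3 = (+0.68, +2.23);  n_3 = (+0.9565, -0.2917)
∠(n_2, n_3) = 72.62°
δ = |180° − 72.62°| = 107.38°
107.38° > 2α = 69.98°  →  invalid

δ = 107.38°, invalid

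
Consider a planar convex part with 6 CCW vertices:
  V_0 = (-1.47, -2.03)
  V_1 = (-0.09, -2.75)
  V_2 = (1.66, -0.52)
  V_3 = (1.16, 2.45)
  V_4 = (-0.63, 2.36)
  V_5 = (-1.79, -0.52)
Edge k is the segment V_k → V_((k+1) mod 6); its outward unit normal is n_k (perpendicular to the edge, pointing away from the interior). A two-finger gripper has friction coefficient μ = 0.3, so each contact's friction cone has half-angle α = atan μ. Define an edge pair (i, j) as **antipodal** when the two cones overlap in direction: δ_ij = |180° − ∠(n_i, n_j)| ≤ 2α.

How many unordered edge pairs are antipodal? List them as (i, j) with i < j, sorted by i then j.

count = 4; pairs: (0,3), (1,4), (2,4), (2,5)

α = atan 0.3 = 16.70°;  2α = 33.40°
n_0 = (-0.4626, -0.8866)
n_1 = (+0.7867, -0.6174)
n_2 = (+0.9861, +0.1660)
n_3 = (-0.0502, +0.9987)
n_4 = (-0.9276, +0.3736)
n_5 = (-0.9783, -0.2073)
  (0,1): δ = 100.57°  ·
  (0,2): δ = 52.89°  ·
  (0,3): δ = 30.43°  ✓
  (0,4): δ = 95.61°  ·
  (0,5): δ = 129.52°  ·
  (1,2): δ = 132.32°  ·
  (1,3): δ = 49.00°  ·
  (1,4): δ = 16.18°  ✓
  (1,5): δ = 50.09°  ·
  (2,3): δ = 96.68°  ·
  (2,4): δ = 31.49°  ✓
  (2,5): δ = 2.41°  ✓
  (3,4): δ = 114.82°  ·
  (3,5): δ = 80.91°  ·
  (4,5): δ = 146.10°  ·
antipodal pairs: 4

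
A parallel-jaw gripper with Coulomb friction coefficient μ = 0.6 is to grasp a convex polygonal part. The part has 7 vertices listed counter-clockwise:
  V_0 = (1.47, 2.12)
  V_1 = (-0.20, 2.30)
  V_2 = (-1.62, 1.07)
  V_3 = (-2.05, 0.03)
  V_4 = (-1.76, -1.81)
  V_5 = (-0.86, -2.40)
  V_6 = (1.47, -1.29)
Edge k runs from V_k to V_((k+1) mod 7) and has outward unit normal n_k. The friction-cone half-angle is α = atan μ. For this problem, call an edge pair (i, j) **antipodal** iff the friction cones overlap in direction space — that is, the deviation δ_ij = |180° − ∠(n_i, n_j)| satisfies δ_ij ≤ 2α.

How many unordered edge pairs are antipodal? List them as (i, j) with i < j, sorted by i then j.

α = atan 0.6 = 30.96°;  2α = 61.93°
n_0 = (+0.1072, +0.9942)
n_1 = (-0.6547, +0.7559)
n_2 = (-0.9241, +0.3821)
n_3 = (-0.9878, -0.1557)
n_4 = (-0.5483, -0.8363)
n_5 = (+0.4301, -0.9028)
n_6 = (+1.0000, -0.0000)
  (0,1): δ = 132.95°  ·
  (0,2): δ = 106.31°  ·
  (0,3): δ = 74.89°  ·
  (0,4): δ = 27.10°  ✓
  (0,5): δ = 31.62°  ✓
  (0,6): δ = 96.15°  ·
  (1,2): δ = 153.36°  ·
  (1,3): δ = 121.94°  ·
  (1,4): δ = 74.15°  ·
  (1,5): δ = 15.43°  ✓
  (1,6): δ = 49.10°  ✓
  (2,3): δ = 148.58°  ·
  (2,4): δ = 100.78°  ·
  (2,5): δ = 42.06°  ✓
  (2,6): δ = 22.46°  ✓
  (3,4): δ = 132.20°  ·
  (3,5): δ = 73.48°  ·
  (3,6): δ = 8.96°  ✓
  (4,5): δ = 121.28°  ·
  (4,6): δ = 56.75°  ✓
  (5,6): δ = 115.47°  ·
antipodal pairs: 8

count = 8; pairs: (0,4), (0,5), (1,5), (1,6), (2,5), (2,6), (3,6), (4,6)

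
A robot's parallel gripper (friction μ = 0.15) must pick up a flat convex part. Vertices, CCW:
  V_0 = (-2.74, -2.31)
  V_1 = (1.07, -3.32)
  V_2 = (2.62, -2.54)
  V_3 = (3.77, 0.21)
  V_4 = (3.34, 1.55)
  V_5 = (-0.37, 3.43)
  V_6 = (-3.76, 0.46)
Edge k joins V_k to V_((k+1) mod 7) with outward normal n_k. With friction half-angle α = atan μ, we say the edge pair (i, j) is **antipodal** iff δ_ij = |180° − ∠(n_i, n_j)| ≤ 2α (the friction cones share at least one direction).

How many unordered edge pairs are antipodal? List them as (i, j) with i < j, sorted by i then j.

α = atan 0.15 = 8.53°;  2α = 17.06°
n_0 = (-0.2562, -0.9666)
n_1 = (+0.4495, -0.8933)
n_2 = (+0.9226, -0.3858)
n_3 = (+0.9522, +0.3055)
n_4 = (+0.4520, +0.8920)
n_5 = (-0.6590, +0.7522)
n_6 = (-0.9384, -0.3455)
  (0,1): δ = 138.44°  ·
  (0,2): δ = 97.85°  ·
  (0,3): δ = 57.36°  ·
  (0,4): δ = 12.03°  ✓
  (0,5): δ = 56.07°  ·
  (0,6): δ = 125.06°  ·
  (1,2): δ = 139.41°  ·
  (1,3): δ = 98.92°  ·
  (1,4): δ = 53.59°  ·
  (1,5): δ = 14.51°  ✓
  (1,6): δ = 83.50°  ·
  (2,3): δ = 139.52°  ·
  (2,4): δ = 94.18°  ·
  (2,5): δ = 26.08°  ·
  (2,6): δ = 42.91°  ·
  (3,4): δ = 134.66°  ·
  (3,5): δ = 66.57°  ·
  (3,6): δ = 2.42°  ✓
  (4,5): δ = 111.91°  ·
  (4,6): δ = 42.91°  ·
  (5,6): δ = 111.01°  ·
antipodal pairs: 3

count = 3; pairs: (0,4), (1,5), (3,6)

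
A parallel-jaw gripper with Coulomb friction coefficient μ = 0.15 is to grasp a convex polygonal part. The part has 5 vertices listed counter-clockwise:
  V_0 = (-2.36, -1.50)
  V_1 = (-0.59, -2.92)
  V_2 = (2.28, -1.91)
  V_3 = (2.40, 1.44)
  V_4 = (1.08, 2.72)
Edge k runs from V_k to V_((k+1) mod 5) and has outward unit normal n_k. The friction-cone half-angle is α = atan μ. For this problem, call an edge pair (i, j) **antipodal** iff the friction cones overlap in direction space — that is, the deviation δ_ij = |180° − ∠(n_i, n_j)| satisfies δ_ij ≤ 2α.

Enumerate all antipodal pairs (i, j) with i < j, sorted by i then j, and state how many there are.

α = atan 0.15 = 8.53°;  2α = 17.06°
n_0 = (-0.6258, -0.7800)
n_1 = (+0.3320, -0.9433)
n_2 = (+0.9994, -0.0358)
n_3 = (+0.6961, +0.7179)
n_4 = (-0.7751, +0.6318)
  (0,1): δ = 121.87°  ·
  (0,2): δ = 53.31°  ·
  (0,3): δ = 5.38°  ✓
  (0,4): δ = 89.55°  ·
  (1,2): δ = 111.44°  ·
  (1,3): δ = 63.51°  ·
  (1,4): δ = 31.43°  ·
  (2,3): δ = 132.07°  ·
  (2,4): δ = 37.13°  ·
  (3,4): δ = 85.07°  ·
antipodal pairs: 1

count = 1; pairs: (0,3)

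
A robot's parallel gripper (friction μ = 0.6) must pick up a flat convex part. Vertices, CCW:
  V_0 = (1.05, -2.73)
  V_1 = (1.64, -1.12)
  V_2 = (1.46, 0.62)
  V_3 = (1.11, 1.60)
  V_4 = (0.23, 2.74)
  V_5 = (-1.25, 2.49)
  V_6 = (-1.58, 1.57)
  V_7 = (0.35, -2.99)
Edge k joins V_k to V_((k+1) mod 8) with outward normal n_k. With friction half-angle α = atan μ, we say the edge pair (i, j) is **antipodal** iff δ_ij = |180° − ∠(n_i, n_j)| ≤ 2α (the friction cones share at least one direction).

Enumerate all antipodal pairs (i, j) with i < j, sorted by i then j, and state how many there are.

α = atan 0.6 = 30.96°;  2α = 61.93°
n_0 = (+0.9389, -0.3441)
n_1 = (+0.9947, +0.1029)
n_2 = (+0.9417, +0.3363)
n_3 = (+0.7916, +0.6111)
n_4 = (-0.1666, +0.9860)
n_5 = (-0.9413, +0.3376)
n_6 = (-0.9209, -0.3898)
n_7 = (+0.3482, -0.9374)
  (0,1): δ = 153.97°  ·
  (0,2): δ = 140.22°  ·
  (0,3): δ = 122.21°  ·
  (0,4): δ = 60.29°  ✓
  (0,5): δ = 0.39°  ✓
  (0,6): δ = 43.07°  ✓
  (0,7): δ = 130.50°  ·
  (1,2): δ = 166.25°  ·
  (1,3): δ = 148.24°  ·
  (1,4): δ = 86.32°  ·
  (1,5): δ = 25.64°  ✓
  (1,6): δ = 17.03°  ✓
  (1,7): δ = 104.47°  ·
  (2,3): δ = 161.99°  ·
  (2,4): δ = 100.07°  ·
  (2,5): δ = 39.39°  ✓
  (2,6): δ = 3.29°  ✓
  (2,7): δ = 90.72°  ·
  (3,4): δ = 118.08°  ·
  (3,5): δ = 57.40°  ✓
  (3,6): δ = 14.73°  ✓
  (3,7): δ = 72.71°  ·
  (4,5): δ = 119.32°  ·
  (4,6): δ = 76.65°  ·
  (4,7): δ = 10.79°  ✓
  (5,6): δ = 137.33°  ·
  (5,7): δ = 49.89°  ✓
  (6,7): δ = 92.56°  ·
antipodal pairs: 11

count = 11; pairs: (0,4), (0,5), (0,6), (1,5), (1,6), (2,5), (2,6), (3,5), (3,6), (4,7), (5,7)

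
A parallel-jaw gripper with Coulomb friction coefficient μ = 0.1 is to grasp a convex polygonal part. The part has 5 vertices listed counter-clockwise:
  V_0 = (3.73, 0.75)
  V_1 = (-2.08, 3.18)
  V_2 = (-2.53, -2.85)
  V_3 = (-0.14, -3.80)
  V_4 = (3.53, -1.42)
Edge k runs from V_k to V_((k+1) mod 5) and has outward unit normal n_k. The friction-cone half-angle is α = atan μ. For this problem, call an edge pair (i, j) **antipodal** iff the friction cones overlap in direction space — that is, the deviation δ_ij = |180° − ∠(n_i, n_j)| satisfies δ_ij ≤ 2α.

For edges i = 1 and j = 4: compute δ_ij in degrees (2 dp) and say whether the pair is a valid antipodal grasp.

α = atan 0.1 = 5.71°;  2α = 11.42°
edge 1: e_1 = (-0.45, -6.03);  n_1 = (-0.9972, +0.0744)
edge 4: e_4 = (+0.20, +2.17);  n_4 = (+0.9958, -0.0918)
∠(n_1, n_4) = 179.00°
δ = |180° − 179.00°| = 1.00°
1.00° ≤ 2α = 11.42°  →  valid

δ = 1.00°, valid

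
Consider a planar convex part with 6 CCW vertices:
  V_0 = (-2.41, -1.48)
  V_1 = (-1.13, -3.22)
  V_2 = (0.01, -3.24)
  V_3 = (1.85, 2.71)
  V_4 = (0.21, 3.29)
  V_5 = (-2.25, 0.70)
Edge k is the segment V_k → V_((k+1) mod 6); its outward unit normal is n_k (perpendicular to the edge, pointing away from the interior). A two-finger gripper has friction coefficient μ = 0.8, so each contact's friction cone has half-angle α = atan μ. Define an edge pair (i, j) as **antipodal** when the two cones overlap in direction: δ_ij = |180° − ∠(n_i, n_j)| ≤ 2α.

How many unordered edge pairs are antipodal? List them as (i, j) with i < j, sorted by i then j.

count = 7; pairs: (0,2), (0,3), (1,3), (1,4), (2,4), (2,5), (3,5)

α = atan 0.8 = 38.66°;  2α = 77.32°
n_0 = (-0.8055, -0.5926)
n_1 = (-0.0175, -0.9998)
n_2 = (+0.9554, -0.2954)
n_3 = (+0.3334, +0.9428)
n_4 = (-0.7251, +0.6887)
n_5 = (-0.9973, +0.0732)
  (0,1): δ = 127.34°  ·
  (0,2): δ = 53.52°  ✓
  (0,3): δ = 34.18°  ✓
  (0,4): δ = 100.14°  ·
  (0,5): δ = 139.46°  ·
  (1,2): δ = 106.18°  ·
  (1,3): δ = 18.47°  ✓
  (1,4): δ = 47.48°  ✓
  (1,5): δ = 86.81°  ·
  (2,3): δ = 92.29°  ·
  (2,4): δ = 26.34°  ✓
  (2,5): δ = 12.99°  ✓
  (3,4): δ = 114.05°  ·
  (3,5): δ = 74.72°  ✓
  (4,5): δ = 140.67°  ·
antipodal pairs: 7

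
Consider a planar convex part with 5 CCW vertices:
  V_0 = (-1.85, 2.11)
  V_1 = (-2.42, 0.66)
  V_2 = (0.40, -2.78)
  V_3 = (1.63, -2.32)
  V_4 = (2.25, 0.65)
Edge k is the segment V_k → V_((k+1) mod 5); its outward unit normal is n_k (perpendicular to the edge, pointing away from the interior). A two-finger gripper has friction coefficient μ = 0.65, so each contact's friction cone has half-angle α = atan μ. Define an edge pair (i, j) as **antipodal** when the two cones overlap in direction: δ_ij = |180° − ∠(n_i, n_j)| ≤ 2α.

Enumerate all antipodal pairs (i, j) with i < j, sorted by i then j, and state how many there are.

α = atan 0.65 = 33.02°;  2α = 66.05°
n_0 = (-0.9307, +0.3659)
n_1 = (-0.7734, -0.6340)
n_2 = (+0.3503, -0.9366)
n_3 = (+0.9789, -0.2043)
n_4 = (+0.3355, +0.9421)
  (0,1): δ = 119.20°  ·
  (0,2): δ = 48.04°  ✓
  (0,3): δ = 9.67°  ✓
  (0,4): δ = 91.86°  ·
  (1,2): δ = 108.84°  ·
  (1,3): δ = 51.14°  ✓
  (1,4): δ = 31.06°  ✓
  (2,3): δ = 122.30°  ·
  (2,4): δ = 40.11°  ✓
  (3,4): δ = 97.81°  ·
antipodal pairs: 5

count = 5; pairs: (0,2), (0,3), (1,3), (1,4), (2,4)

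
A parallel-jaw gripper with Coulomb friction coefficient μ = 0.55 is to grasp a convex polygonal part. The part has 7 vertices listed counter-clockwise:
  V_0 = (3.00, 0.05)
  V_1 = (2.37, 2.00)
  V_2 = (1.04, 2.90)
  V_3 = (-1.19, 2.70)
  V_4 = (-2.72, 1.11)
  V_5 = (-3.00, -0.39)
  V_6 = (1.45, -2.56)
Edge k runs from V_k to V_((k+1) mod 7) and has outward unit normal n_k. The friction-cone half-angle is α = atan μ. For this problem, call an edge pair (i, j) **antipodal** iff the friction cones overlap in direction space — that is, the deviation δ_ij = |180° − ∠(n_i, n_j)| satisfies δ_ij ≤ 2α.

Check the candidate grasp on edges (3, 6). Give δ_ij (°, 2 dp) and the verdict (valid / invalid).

δ = 13.19°, valid

α = atan 0.55 = 28.81°;  2α = 57.62°
edge 3: e_3 = (-1.53, -1.59);  n_3 = (-0.7206, +0.6934)
edge 6: e_6 = (+1.55, +2.61);  n_6 = (+0.8598, -0.5106)
∠(n_3, n_6) = 166.81°
δ = |180° − 166.81°| = 13.19°
13.19° ≤ 2α = 57.62°  →  valid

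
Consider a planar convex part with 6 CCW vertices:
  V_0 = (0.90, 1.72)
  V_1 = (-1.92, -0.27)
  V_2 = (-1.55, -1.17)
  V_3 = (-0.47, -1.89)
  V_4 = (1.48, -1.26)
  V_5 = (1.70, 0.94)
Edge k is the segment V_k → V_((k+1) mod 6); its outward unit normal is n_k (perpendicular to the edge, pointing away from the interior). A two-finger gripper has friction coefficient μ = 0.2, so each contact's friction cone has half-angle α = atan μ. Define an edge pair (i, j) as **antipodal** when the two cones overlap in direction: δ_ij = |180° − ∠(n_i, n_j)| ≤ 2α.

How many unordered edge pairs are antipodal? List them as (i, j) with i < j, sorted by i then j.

count = 2; pairs: (0,3), (2,5)

α = atan 0.2 = 11.31°;  2α = 22.62°
n_0 = (-0.5766, +0.8170)
n_1 = (-0.9249, -0.3802)
n_2 = (-0.5547, -0.8321)
n_3 = (+0.3074, -0.9516)
n_4 = (+0.9950, -0.0995)
n_5 = (+0.6981, +0.7160)
  (0,1): δ = 102.86°  ·
  (0,2): δ = 68.90°  ·
  (0,3): δ = 17.31°  ✓
  (0,4): δ = 49.08°  ·
  (0,5): δ = 100.52°  ·
  (1,2): δ = 146.04°  ·
  (1,3): δ = 94.44°  ·
  (1,4): δ = 28.06°  ·
  (1,5): δ = 23.38°  ·
  (2,3): δ = 128.41°  ·
  (2,4): δ = 62.02°  ·
  (2,5): δ = 10.58°  ✓
  (3,4): δ = 113.62°  ·
  (3,5): δ = 62.18°  ·
  (4,5): δ = 128.56°  ·
antipodal pairs: 2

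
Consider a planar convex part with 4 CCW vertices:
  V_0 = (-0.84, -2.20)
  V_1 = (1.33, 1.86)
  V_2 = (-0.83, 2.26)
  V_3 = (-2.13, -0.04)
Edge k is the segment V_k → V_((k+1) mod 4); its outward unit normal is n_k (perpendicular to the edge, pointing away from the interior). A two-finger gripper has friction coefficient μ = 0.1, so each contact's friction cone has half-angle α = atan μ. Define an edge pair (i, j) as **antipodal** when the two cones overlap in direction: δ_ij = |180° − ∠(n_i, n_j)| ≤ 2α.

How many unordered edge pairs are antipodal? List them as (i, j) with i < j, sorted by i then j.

count = 1; pairs: (0,2)

α = atan 0.1 = 5.71°;  2α = 11.42°
n_0 = (+0.8819, -0.4714)
n_1 = (+0.1821, +0.9833)
n_2 = (-0.8706, +0.4921)
n_3 = (-0.8585, -0.5127)
  (0,1): δ = 72.37°  ·
  (0,2): δ = 1.35°  ✓
  (0,3): δ = 58.97°  ·
  (1,2): δ = 108.98°  ·
  (1,3): δ = 48.66°  ·
  (2,3): δ = 119.68°  ·
antipodal pairs: 1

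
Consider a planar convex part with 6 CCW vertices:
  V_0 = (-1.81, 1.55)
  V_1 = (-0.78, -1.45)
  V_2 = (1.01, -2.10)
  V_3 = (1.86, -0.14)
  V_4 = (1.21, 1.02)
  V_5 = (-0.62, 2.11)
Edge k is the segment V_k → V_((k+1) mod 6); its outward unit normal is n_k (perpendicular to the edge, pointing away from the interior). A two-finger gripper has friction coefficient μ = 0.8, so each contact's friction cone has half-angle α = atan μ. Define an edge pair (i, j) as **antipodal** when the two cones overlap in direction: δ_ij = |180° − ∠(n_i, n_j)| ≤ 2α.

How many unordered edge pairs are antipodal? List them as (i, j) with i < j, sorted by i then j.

α = atan 0.8 = 38.66°;  2α = 77.32°
n_0 = (-0.9458, -0.3247)
n_1 = (-0.3413, -0.9399)
n_2 = (+0.9174, -0.3979)
n_3 = (+0.8724, +0.4888)
n_4 = (+0.5117, +0.8591)
n_5 = (-0.4258, +0.9048)
  (0,1): δ = 128.91°  ·
  (0,2): δ = 42.39°  ✓
  (0,3): δ = 10.31°  ✓
  (0,4): δ = 40.27°  ✓
  (0,5): δ = 96.25°  ·
  (1,2): δ = 93.49°  ·
  (1,3): δ = 40.78°  ✓
  (1,4): δ = 10.82°  ✓
  (1,5): δ = 45.16°  ✓
  (2,3): δ = 127.29°  ·
  (2,4): δ = 97.33°  ·
  (2,5): δ = 41.35°  ✓
  (3,4): δ = 150.04°  ·
  (3,5): δ = 94.06°  ·
  (4,5): δ = 124.02°  ·
antipodal pairs: 7

count = 7; pairs: (0,2), (0,3), (0,4), (1,3), (1,4), (1,5), (2,5)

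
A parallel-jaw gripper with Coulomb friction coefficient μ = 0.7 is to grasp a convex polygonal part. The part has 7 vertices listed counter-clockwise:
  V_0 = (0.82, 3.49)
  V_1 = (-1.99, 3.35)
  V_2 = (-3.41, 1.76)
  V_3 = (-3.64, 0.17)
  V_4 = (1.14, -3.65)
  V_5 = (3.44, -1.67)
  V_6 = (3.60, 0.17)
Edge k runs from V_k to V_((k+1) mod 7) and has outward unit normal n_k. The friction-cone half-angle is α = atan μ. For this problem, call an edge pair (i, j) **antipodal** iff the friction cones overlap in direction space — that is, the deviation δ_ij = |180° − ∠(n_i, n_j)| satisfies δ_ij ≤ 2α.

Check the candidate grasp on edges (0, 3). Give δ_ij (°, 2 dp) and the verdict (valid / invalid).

δ = 41.48°, valid

α = atan 0.7 = 34.99°;  2α = 69.98°
edge 0: e_0 = (-2.81, -0.14);  n_0 = (-0.0498, +0.9988)
edge 3: e_3 = (+4.78, -3.82);  n_3 = (-0.6243, -0.7812)
∠(n_0, n_3) = 138.52°
δ = |180° − 138.52°| = 41.48°
41.48° ≤ 2α = 69.98°  →  valid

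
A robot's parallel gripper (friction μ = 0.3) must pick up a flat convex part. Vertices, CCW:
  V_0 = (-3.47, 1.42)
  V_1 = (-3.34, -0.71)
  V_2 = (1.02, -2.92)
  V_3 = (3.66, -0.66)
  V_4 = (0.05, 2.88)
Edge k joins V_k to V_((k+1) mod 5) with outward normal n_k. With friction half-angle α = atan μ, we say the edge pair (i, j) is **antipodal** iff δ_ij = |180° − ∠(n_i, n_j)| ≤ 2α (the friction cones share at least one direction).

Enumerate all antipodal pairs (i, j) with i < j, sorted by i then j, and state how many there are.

α = atan 0.3 = 16.70°;  2α = 33.40°
n_0 = (-0.9981, -0.0609)
n_1 = (-0.4521, -0.8920)
n_2 = (+0.6503, -0.7597)
n_3 = (+0.7002, +0.7140)
n_4 = (-0.3831, +0.9237)
  (0,1): δ = 120.37°  ·
  (0,2): δ = 52.93°  ·
  (0,3): δ = 42.07°  ·
  (0,4): δ = 109.03°  ·
  (1,2): δ = 112.55°  ·
  (1,3): δ = 17.56°  ✓
  (1,4): δ = 49.41°  ·
  (2,3): δ = 85.00°  ·
  (2,4): δ = 18.04°  ✓
  (3,4): δ = 113.03°  ·
antipodal pairs: 2

count = 2; pairs: (1,3), (2,4)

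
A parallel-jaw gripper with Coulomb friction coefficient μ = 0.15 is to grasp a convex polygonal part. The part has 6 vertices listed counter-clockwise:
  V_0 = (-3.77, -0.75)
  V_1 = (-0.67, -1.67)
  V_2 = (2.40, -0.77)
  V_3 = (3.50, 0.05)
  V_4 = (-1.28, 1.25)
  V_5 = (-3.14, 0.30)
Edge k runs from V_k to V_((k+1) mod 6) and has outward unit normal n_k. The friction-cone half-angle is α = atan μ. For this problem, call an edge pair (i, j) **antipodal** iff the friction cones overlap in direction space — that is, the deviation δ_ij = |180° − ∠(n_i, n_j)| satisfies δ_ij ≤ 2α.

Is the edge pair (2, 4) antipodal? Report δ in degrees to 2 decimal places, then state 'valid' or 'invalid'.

δ = 9.65°, valid

α = atan 0.15 = 8.53°;  2α = 17.06°
edge 2: e_2 = (+1.10, +0.82);  n_2 = (+0.5977, -0.8017)
edge 4: e_4 = (-1.86, -0.95);  n_4 = (-0.4549, +0.8906)
∠(n_2, n_4) = 170.35°
δ = |180° − 170.35°| = 9.65°
9.65° ≤ 2α = 17.06°  →  valid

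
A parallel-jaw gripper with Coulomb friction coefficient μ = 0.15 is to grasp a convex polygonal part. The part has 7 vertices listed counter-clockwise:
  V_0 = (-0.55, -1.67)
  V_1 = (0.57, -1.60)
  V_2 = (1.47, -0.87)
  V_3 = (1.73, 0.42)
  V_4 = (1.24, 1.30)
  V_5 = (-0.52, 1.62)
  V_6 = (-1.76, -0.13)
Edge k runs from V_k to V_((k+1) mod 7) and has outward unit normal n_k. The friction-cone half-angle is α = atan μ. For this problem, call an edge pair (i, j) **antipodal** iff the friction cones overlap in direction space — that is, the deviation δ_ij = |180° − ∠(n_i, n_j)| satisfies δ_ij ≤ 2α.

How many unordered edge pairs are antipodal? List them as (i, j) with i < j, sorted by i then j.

α = atan 0.15 = 8.53°;  2α = 17.06°
n_0 = (+0.0624, -0.9981)
n_1 = (+0.6299, -0.7766)
n_2 = (+0.9803, -0.1976)
n_3 = (+0.8737, +0.4865)
n_4 = (+0.1789, +0.9839)
n_5 = (-0.8159, +0.5781)
n_6 = (-0.7863, -0.6178)
  (0,1): δ = 144.53°  ·
  (0,2): δ = 104.97°  ·
  (0,3): δ = 64.47°  ·
  (0,4): δ = 13.88°  ✓
  (0,5): δ = 51.10°  ·
  (0,6): δ = 124.58°  ·
  (1,2): δ = 140.44°  ·
  (1,3): δ = 99.94°  ·
  (1,4): δ = 49.35°  ·
  (1,5): δ = 15.63°  ✓
  (1,6): δ = 89.11°  ·
  (2,3): δ = 139.49°  ·
  (2,4): δ = 88.91°  ·
  (2,5): δ = 23.92°  ·
  (2,6): δ = 49.55°  ·
  (3,4): δ = 129.41°  ·
  (3,5): δ = 64.43°  ·
  (3,6): δ = 9.05°  ✓
  (4,5): δ = 115.02°  ·
  (4,6): δ = 41.54°  ·
  (5,6): δ = 106.52°  ·
antipodal pairs: 3

count = 3; pairs: (0,4), (1,5), (3,6)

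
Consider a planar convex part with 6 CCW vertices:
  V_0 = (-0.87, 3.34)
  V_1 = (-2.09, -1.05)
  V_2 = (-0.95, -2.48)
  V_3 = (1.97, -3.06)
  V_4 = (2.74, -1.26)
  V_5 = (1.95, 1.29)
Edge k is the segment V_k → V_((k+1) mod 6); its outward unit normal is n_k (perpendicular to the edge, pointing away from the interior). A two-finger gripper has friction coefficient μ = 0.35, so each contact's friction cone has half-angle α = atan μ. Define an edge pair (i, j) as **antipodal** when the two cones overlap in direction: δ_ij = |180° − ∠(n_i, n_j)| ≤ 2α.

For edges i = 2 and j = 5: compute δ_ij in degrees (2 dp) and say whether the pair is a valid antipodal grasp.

δ = 24.78°, valid

α = atan 0.35 = 19.29°;  2α = 38.58°
edge 2: e_2 = (+2.92, -0.58);  n_2 = (-0.1948, -0.9808)
edge 5: e_5 = (-2.82, +2.05);  n_5 = (+0.5880, +0.8089)
∠(n_2, n_5) = 155.22°
δ = |180° − 155.22°| = 24.78°
24.78° ≤ 2α = 38.58°  →  valid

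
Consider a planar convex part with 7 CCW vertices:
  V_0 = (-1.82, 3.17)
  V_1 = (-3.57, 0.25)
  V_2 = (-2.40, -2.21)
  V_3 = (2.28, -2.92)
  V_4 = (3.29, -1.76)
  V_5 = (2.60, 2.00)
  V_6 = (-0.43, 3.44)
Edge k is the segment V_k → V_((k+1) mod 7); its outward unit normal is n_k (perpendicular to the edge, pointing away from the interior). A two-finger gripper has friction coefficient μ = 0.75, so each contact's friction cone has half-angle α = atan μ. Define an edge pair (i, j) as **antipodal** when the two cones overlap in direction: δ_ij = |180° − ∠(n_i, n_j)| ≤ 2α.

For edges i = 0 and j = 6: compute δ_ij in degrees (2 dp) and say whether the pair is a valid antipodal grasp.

δ = 131.93°, invalid

α = atan 0.75 = 36.87°;  2α = 73.74°
edge 0: e_0 = (-1.75, -2.92);  n_0 = (-0.8578, +0.5141)
edge 6: e_6 = (-1.39, -0.27);  n_6 = (-0.1907, +0.9817)
∠(n_0, n_6) = 48.07°
δ = |180° − 48.07°| = 131.93°
131.93° > 2α = 73.74°  →  invalid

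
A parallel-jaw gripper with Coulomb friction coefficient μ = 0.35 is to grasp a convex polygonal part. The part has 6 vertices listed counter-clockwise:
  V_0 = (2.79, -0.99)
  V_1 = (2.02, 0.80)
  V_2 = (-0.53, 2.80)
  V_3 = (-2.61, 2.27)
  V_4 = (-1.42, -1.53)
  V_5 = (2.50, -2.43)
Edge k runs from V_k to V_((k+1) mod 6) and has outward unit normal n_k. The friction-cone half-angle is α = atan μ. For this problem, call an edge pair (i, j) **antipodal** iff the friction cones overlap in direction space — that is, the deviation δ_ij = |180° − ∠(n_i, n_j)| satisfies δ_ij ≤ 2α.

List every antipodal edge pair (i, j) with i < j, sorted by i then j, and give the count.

count = 5; pairs: (0,3), (1,3), (1,4), (2,4), (3,5)

α = atan 0.35 = 19.29°;  2α = 38.58°
n_0 = (+0.9186, +0.3952)
n_1 = (+0.6171, +0.7869)
n_2 = (-0.2469, +0.9690)
n_3 = (-0.9543, -0.2988)
n_4 = (-0.2238, -0.9746)
n_5 = (+0.9803, -0.1974)
  (0,1): δ = 151.38°  ·
  (0,2): δ = 98.98°  ·
  (0,3): δ = 5.89°  ✓
  (0,4): δ = 53.79°  ·
  (0,5): δ = 145.34°  ·
  (1,2): δ = 127.60°  ·
  (1,3): δ = 34.50°  ✓
  (1,4): δ = 25.18°  ✓
  (1,5): δ = 116.72°  ·
  (2,3): δ = 86.91°  ·
  (2,4): δ = 27.23°  ✓
  (2,5): δ = 64.32°  ·
  (3,4): δ = 120.32°  ·
  (3,5): δ = 28.77°  ✓
  (4,5): δ = 88.46°  ·
antipodal pairs: 5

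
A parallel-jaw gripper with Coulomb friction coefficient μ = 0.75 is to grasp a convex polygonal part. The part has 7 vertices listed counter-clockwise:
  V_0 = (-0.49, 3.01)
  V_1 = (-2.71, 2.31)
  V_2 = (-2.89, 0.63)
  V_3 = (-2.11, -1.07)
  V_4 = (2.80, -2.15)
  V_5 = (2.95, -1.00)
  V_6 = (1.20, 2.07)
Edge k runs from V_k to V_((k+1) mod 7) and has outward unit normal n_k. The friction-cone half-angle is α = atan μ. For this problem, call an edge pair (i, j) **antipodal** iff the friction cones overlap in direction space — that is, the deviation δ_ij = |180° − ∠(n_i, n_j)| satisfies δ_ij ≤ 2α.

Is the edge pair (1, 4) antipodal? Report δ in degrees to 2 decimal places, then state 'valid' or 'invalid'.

α = atan 0.75 = 36.87°;  2α = 73.74°
edge 1: e_1 = (-0.18, -1.68);  n_1 = (-0.9943, +0.1065)
edge 4: e_4 = (+0.15, +1.15);  n_4 = (+0.9916, -0.1293)
∠(n_1, n_4) = 178.68°
δ = |180° − 178.68°| = 1.32°
1.32° ≤ 2α = 73.74°  →  valid

δ = 1.32°, valid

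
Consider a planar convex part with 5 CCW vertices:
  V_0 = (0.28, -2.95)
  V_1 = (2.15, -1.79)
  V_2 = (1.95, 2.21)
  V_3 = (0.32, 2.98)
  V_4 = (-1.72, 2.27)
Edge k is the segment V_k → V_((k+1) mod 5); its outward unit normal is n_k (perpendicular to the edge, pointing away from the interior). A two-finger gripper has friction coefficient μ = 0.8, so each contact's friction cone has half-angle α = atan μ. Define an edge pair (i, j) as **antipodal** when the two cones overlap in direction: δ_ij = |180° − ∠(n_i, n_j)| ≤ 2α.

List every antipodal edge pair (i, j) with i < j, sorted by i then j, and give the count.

count = 5; pairs: (0,2), (0,3), (1,3), (1,4), (2,4)

α = atan 0.8 = 38.66°;  2α = 77.32°
n_0 = (+0.5271, -0.8498)
n_1 = (+0.9988, +0.0499)
n_2 = (+0.4271, +0.9042)
n_3 = (-0.3287, +0.9444)
n_4 = (-0.9338, -0.3578)
  (0,1): δ = 118.95°  ·
  (0,2): δ = 57.10°  ✓
  (0,3): δ = 12.62°  ✓
  (0,4): δ = 79.15°  ·
  (1,2): δ = 118.15°  ·
  (1,3): δ = 73.67°  ✓
  (1,4): δ = 18.10°  ✓
  (2,3): δ = 135.52°  ·
  (2,4): δ = 43.75°  ✓
  (3,4): δ = 88.23°  ·
antipodal pairs: 5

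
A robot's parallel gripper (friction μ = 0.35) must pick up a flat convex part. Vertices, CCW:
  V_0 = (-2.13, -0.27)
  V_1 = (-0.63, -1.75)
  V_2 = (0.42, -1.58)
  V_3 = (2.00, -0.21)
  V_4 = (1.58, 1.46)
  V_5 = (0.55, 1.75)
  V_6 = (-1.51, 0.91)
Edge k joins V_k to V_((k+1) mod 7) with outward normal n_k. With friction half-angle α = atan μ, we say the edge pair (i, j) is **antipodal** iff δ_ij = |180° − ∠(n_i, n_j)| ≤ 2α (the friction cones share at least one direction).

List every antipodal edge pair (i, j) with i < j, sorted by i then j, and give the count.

α = atan 0.35 = 19.29°;  2α = 38.58°
n_0 = (-0.7023, -0.7118)
n_1 = (+0.1598, -0.9871)
n_2 = (+0.6551, -0.7555)
n_3 = (+0.9698, +0.2439)
n_4 = (+0.2710, +0.9626)
n_5 = (-0.3776, +0.9260)
n_6 = (-0.8852, +0.4651)
  (0,1): δ = 126.19°  ·
  (0,2): δ = 94.46°  ·
  (0,3): δ = 31.27°  ✓
  (0,4): δ = 28.89°  ✓
  (0,5): δ = 66.80°  ·
  (0,6): δ = 106.90°  ·
  (1,2): δ = 148.27°  ·
  (1,3): δ = 85.08°  ·
  (1,4): δ = 24.92°  ✓
  (1,5): δ = 12.99°  ✓
  (1,6): δ = 53.08°  ·
  (2,3): δ = 116.81°  ·
  (2,4): δ = 56.65°  ·
  (2,5): δ = 18.74°  ✓
  (2,6): δ = 21.35°  ✓
  (3,4): δ = 119.84°  ·
  (3,5): δ = 81.93°  ·
  (3,6): δ = 41.84°  ·
  (4,5): δ = 142.09°  ·
  (4,6): δ = 101.99°  ·
  (5,6): δ = 139.90°  ·
antipodal pairs: 6

count = 6; pairs: (0,3), (0,4), (1,4), (1,5), (2,5), (2,6)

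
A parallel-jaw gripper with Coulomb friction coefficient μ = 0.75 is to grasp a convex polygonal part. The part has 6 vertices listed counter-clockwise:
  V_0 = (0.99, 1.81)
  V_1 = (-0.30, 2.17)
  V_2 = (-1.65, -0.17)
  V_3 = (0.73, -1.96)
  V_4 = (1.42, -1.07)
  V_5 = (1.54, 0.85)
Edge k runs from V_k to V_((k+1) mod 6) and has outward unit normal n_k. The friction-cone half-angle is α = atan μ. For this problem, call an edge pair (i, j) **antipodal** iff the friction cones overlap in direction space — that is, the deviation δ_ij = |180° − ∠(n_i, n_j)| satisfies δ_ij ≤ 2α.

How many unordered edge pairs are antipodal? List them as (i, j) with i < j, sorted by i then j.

count = 7; pairs: (0,2), (0,3), (1,3), (1,4), (1,5), (2,4), (2,5)

α = atan 0.75 = 36.87°;  2α = 73.74°
n_0 = (+0.2688, +0.9632)
n_1 = (-0.8662, +0.4997)
n_2 = (-0.6011, -0.7992)
n_3 = (+0.7903, -0.6127)
n_4 = (+0.9981, -0.0624)
n_5 = (+0.8677, +0.4971)
  (0,1): δ = 104.39°  ·
  (0,2): δ = 21.35°  ✓
  (0,3): δ = 67.81°  ✓
  (0,4): δ = 102.02°  ·
  (0,5): δ = 135.40°  ·
  (1,2): δ = 96.97°  ·
  (1,3): δ = 7.80°  ✓
  (1,4): δ = 26.41°  ✓
  (1,5): δ = 59.79°  ✓
  (2,3): δ = 90.84°  ·
  (2,4): δ = 56.63°  ✓
  (2,5): δ = 23.24°  ✓
  (3,4): δ = 145.79°  ·
  (3,5): δ = 112.41°  ·
  (4,5): δ = 146.61°  ·
antipodal pairs: 7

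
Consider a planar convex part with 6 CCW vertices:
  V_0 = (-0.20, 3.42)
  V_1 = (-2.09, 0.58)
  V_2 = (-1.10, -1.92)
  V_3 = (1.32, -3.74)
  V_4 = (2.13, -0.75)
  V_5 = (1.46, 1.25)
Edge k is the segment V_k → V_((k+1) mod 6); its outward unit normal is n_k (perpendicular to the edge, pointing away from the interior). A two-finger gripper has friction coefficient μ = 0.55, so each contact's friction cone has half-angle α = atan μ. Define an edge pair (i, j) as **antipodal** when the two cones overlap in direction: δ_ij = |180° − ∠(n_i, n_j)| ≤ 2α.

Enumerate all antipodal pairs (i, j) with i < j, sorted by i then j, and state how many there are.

α = atan 0.55 = 28.81°;  2α = 57.62°
n_0 = (-0.8325, +0.5540)
n_1 = (-0.9298, -0.3682)
n_2 = (-0.6011, -0.7992)
n_3 = (+0.9652, -0.2615)
n_4 = (+0.9482, +0.3176)
n_5 = (+0.7943, +0.6076)
  (0,1): δ = 124.75°  ·
  (0,2): δ = 93.30°  ·
  (0,3): δ = 18.49°  ✓
  (0,4): δ = 52.16°  ✓
  (0,5): δ = 71.06°  ·
  (1,2): δ = 148.55°  ·
  (1,3): δ = 36.76°  ✓
  (1,4): δ = 3.08°  ✓
  (1,5): δ = 15.81°  ✓
  (2,3): δ = 68.21°  ·
  (2,4): δ = 34.53°  ✓
  (2,5): δ = 15.64°  ✓
  (3,4): δ = 146.32°  ·
  (3,5): δ = 127.43°  ·
  (4,5): δ = 161.11°  ·
antipodal pairs: 7

count = 7; pairs: (0,3), (0,4), (1,3), (1,4), (1,5), (2,4), (2,5)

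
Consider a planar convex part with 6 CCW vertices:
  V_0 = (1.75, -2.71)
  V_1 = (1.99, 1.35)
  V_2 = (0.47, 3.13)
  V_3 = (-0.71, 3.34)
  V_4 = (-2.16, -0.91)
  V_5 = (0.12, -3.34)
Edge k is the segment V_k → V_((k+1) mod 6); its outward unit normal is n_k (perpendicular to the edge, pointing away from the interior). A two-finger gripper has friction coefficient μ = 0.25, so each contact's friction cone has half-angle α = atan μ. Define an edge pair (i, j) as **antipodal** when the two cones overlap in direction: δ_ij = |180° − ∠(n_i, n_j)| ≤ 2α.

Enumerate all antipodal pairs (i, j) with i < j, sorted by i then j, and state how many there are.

α = atan 0.25 = 14.04°;  2α = 28.07°
n_0 = (+0.9983, -0.0590)
n_1 = (+0.7605, +0.6494)
n_2 = (+0.1752, +0.9845)
n_3 = (-0.9464, +0.3229)
n_4 = (-0.7293, -0.6842)
n_5 = (+0.3605, -0.9328)
  (0,1): δ = 136.12°  ·
  (0,2): δ = 96.71°  ·
  (0,3): δ = 15.46°  ✓
  (0,4): δ = 46.56°  ·
  (0,5): δ = 114.51°  ·
  (1,2): δ = 140.59°  ·
  (1,3): δ = 59.33°  ·
  (1,4): δ = 2.68°  ✓
  (1,5): δ = 70.64°  ·
  (2,3): δ = 98.75°  ·
  (2,4): δ = 36.73°  ·
  (2,5): δ = 31.22°  ·
  (3,4): δ = 117.99°  ·
  (3,5): δ = 50.03°  ·
  (4,5): δ = 112.04°  ·
antipodal pairs: 2

count = 2; pairs: (0,3), (1,4)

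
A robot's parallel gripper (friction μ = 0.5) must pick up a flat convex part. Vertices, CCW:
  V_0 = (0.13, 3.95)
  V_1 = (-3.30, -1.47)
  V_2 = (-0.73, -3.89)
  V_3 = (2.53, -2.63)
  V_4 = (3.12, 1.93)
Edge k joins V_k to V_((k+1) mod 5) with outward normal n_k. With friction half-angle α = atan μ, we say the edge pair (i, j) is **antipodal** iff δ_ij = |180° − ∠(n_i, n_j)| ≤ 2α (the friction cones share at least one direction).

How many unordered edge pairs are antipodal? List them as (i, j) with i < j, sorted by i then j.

count = 3; pairs: (0,2), (0,3), (1,4)

α = atan 0.5 = 26.57°;  2α = 53.13°
n_0 = (-0.8450, +0.5348)
n_1 = (-0.6855, -0.7280)
n_2 = (+0.3605, -0.9328)
n_3 = (+0.9917, -0.1283)
n_4 = (+0.5598, +0.8286)
  (0,1): δ = 100.95°  ·
  (0,2): δ = 36.54°  ✓
  (0,3): δ = 24.96°  ✓
  (0,4): δ = 88.28°  ·
  (1,2): δ = 115.59°  ·
  (1,3): δ = 54.09°  ·
  (1,4): δ = 9.24°  ✓
  (2,3): δ = 118.50°  ·
  (2,4): δ = 55.17°  ·
  (3,4): δ = 116.67°  ·
antipodal pairs: 3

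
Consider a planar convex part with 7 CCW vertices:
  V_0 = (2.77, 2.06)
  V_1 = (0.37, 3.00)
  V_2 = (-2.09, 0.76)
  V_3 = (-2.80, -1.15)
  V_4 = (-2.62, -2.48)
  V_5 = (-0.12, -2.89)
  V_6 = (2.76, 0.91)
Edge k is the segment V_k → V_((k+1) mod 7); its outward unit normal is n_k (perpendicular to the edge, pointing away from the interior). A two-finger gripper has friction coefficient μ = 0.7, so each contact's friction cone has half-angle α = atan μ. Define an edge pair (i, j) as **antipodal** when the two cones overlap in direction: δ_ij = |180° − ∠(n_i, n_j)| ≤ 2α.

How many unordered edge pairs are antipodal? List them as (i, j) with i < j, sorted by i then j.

α = atan 0.7 = 34.99°;  2α = 69.98°
n_0 = (+0.3647, +0.9311)
n_1 = (-0.6733, +0.7394)
n_2 = (-0.9373, +0.3484)
n_3 = (-0.9910, -0.1341)
n_4 = (-0.1618, -0.9868)
n_5 = (+0.7970, -0.6040)
n_6 = (+1.0000, -0.0087)
  (0,1): δ = 116.29°  ·
  (0,2): δ = 89.00°  ·
  (0,3): δ = 60.90°  ✓
  (0,4): δ = 12.08°  ✓
  (0,5): δ = 74.23°  ·
  (0,6): δ = 110.89°  ·
  (1,2): δ = 152.71°  ·
  (1,3): δ = 124.61°  ·
  (1,4): δ = 51.63°  ✓
  (1,5): δ = 10.52°  ✓
  (1,6): δ = 47.18°  ✓
  (2,3): δ = 151.90°  ·
  (2,4): δ = 78.92°  ·
  (2,5): δ = 16.77°  ✓
  (2,6): δ = 19.89°  ✓
  (3,4): δ = 107.02°  ·
  (3,5): δ = 44.87°  ✓
  (3,6): δ = 8.21°  ✓
  (4,5): δ = 117.84°  ·
  (4,6): δ = 81.18°  ·
  (5,6): δ = 143.34°  ·
antipodal pairs: 9

count = 9; pairs: (0,3), (0,4), (1,4), (1,5), (1,6), (2,5), (2,6), (3,5), (3,6)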